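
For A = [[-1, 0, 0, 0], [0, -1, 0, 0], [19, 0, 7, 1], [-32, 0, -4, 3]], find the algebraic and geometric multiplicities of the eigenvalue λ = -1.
algebraic multiplicity 2, geometric multiplicity 2

The characteristic polynomial is (x - 5)^2(x + 1)^2, so the factor x + 1 appears with exponent 2: the algebraic multiplicity is 2.

rank(A + I) = 2, so the eigenspace has dimension 4 - 2 = 2: the geometric multiplicity is 2.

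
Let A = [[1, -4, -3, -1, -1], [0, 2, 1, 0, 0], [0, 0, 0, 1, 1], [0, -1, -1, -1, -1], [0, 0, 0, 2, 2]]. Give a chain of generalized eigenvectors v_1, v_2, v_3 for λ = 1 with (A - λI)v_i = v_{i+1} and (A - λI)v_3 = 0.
We seek v_1 ∈ ker((A - I)^3) \ ker((A - I)^2), then set v_{i+1} = (A - I) v_i.

One such chain is v_1 = [[2, 0, 0, 1, 0]]^T, v_2 = [[-1, 0, 1, -2, 2]]^T, v_3 = [[-3, 1, -1, 1, -2]]^T. Check: (A - I) v_3 = [[0, 0, 0, 0, 0]]^T = 0.

v_1 = [[2, 0, 0, 1, 0]]^T, v_2 = [[-1, 0, 1, -2, 2]]^T, v_3 = [[-3, 1, -1, 1, -2]]^T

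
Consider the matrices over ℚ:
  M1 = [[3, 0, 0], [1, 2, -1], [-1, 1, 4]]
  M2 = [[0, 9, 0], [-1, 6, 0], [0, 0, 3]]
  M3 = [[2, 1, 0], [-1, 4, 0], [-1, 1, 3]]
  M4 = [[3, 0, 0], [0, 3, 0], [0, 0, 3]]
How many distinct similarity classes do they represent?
Characteristic polynomials: χ_{M1} = (x - 3)^3, χ_{M2} = (x - 3)^3, χ_{M3} = (x - 3)^3, χ_{M4} = (x - 3)^3.

{M1, M2, M3}: invariant factors x - 3, (x - 3)^2.

{M4}: invariant factors x - 3, x - 3, x - 3.

Matrices are similar if and only if their invariant-factor lists agree; the partition into similarity classes is {M1, M2, M3}, {M4}.

2 classes: {M1, M2, M3}, {M4}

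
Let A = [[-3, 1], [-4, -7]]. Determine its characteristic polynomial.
χ_A(x) = (x + 5)^2

xI - A = [[x + 3, -1], [4, x + 7]].

Expanding det(xI - A) along the first row:
det(xI - A) = + (x + 3)·det([[x + 7]]) - (-1)·det([[4]]).

Evaluating gives χ_A(x) = x^2 + 10x + 25 = (x + 5)^2.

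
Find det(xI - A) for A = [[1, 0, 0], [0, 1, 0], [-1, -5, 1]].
xI - A = [[x - 1, 0, 0], [0, x - 1, 0], [1, 5, x - 1]].

Expanding det(xI - A) along the first row:
det(xI - A) = + (x - 1)·det([[x - 1, 0], [5, x - 1]]) - (0)·det([[0, 0], [1, x - 1]]) + (0)·det([[0, x - 1], [1, 5]]).

Evaluating gives χ_A(x) = x^3 - 3x^2 + 3x - 1 = (x - 1)^3.

χ_A(x) = (x - 1)^3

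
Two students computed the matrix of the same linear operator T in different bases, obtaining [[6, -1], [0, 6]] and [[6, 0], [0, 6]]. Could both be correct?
Both have characteristic polynomial (x - 6)^2, but the minimal polynomial of A is (x - 6)^2 while the minimal polynomial of B is x - 6. The minimal polynomial is a similarity invariant, so A and B are not similar.

No.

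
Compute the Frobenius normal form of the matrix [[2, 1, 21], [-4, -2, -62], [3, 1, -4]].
The invariant factors of A (the non-unit diagonal entries of the Smith normal form of xI - A over ℚ[x]) are (x + 5)(x^2 - x + 4), each dividing the next. The characteristic polynomial is their product, (x + 5)(x^2 - x + 4).

The rational canonical form is the block-diagonal matrix of companion matrices C(f_i):
R = [[0, 0, -20], [1, 0, 1], [0, 1, -4]].

Note the characteristic polynomial does not split into linear factors over ℚ, so A has no Jordan form over ℚ; the rational canonical form exists over any field.

R = [[0, 0, -20], [1, 0, 1], [0, 1, -4]]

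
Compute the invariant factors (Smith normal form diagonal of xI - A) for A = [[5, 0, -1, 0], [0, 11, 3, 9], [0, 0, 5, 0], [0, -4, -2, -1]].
(x - 5)^2, (x - 5)^2

The Jordan structure of A has elementary divisors (x - 5)^2, (x - 5)^2. Arranging the block sizes at each eigenvalue in decreasing order and taking row products gives the invariant factors.

Invariant factors (smallest first, each dividing the next): (x - 5)^2, (x - 5)^2.

Check: the last factor (x - 5)^2 is the minimal polynomial, and the product (x - 5)^4 is the characteristic polynomial.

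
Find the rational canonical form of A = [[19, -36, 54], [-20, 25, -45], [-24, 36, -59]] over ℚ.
R = [[-5, 0, 0], [0, 0, -25], [0, 1, -10]]

The invariant factors of A (the non-unit diagonal entries of the Smith normal form of xI - A over ℚ[x]) are x + 5, (x + 5)^2, each dividing the next. The characteristic polynomial is their product, (x + 5)^3.

The rational canonical form is the block-diagonal matrix of companion matrices C(f_i):
R = [[-5, 0, 0], [0, 0, -25], [0, 1, -10]].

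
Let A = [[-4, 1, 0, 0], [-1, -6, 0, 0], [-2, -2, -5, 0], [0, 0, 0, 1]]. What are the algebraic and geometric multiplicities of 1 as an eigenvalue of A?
algebraic multiplicity 1, geometric multiplicity 1

The characteristic polynomial is (x - 1)(x + 5)^3, so the factor x - 1 appears with exponent 1: the algebraic multiplicity is 1.

rank(A - I) = 3, so the eigenspace has dimension 4 - 3 = 1: the geometric multiplicity is 1.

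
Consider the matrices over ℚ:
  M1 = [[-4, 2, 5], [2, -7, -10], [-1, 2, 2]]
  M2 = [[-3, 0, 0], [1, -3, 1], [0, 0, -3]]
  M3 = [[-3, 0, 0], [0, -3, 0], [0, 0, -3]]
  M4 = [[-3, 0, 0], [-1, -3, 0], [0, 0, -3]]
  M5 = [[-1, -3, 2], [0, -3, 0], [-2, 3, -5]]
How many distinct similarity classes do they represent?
2 classes: {M1, M2, M4, M5}, {M3}

Characteristic polynomials: χ_{M1} = (x + 3)^3, χ_{M2} = (x + 3)^3, χ_{M3} = (x + 3)^3, χ_{M4} = (x + 3)^3, χ_{M5} = (x + 3)^3.

{M1, M2, M4, M5}: invariant factors x + 3, (x + 3)^2.

{M3}: invariant factors x + 3, x + 3, x + 3.

Matrices are similar if and only if their invariant-factor lists agree; the partition into similarity classes is {M1, M2, M4, M5}, {M3}.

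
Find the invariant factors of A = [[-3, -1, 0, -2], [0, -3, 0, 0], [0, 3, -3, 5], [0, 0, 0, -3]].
The Jordan structure of A has elementary divisors (x + 3)^2, (x + 3)^2. Arranging the block sizes at each eigenvalue in decreasing order and taking row products gives the invariant factors.

Invariant factors (smallest first, each dividing the next): (x + 3)^2, (x + 3)^2.

Check: the last factor (x + 3)^2 is the minimal polynomial, and the product (x + 3)^4 is the characteristic polynomial.

(x + 3)^2, (x + 3)^2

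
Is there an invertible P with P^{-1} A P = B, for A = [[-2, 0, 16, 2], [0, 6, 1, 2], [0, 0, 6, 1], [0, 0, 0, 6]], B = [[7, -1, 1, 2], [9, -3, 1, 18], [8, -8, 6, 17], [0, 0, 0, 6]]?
Two matrices over a field are similar if and only if they have the same invariant factors.

Both A and B have characteristic polynomial (x - 6)^3(x + 2) and minimal polynomial (x - 6)^3(x + 2). Computing further, both have invariant factors (x - 6)^3(x + 2). Hence A and B are similar.

Yes.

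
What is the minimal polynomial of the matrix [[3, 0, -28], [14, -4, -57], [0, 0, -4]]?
m_A(x) = (x - 3)(x + 4)^2

The characteristic polynomial factors as (x - 3)(x + 4)^2. The minimal polynomial is ∏(x - λ)^{k_λ} where k_λ is the size of the largest Jordan block at λ.

For λ = -4: rank(A + 4I) = 2, and the largest Jordan block has size 2 (the smallest k with rank((A + 4I)^k) = rank((A + 4I)^(k+1))).
For λ = 3: rank(A - 3I) = 2, and the largest Jordan block has size 1 (the smallest k with rank((A - 3I)^k) = rank((A - 3I)^(k+1))).

So m_A(x) = (x - 3)(x + 4)^2.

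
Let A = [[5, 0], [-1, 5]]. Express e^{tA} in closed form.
e^{tA} = [[e^{5*t}, 0], [-t*e^{5*t}, e^{5*t}]]

A has Jordan form J = [[5, 1], [0, 5]] with A = PJP^{-1}, so e^{tA} = P e^{tJ} P^{-1}.

For a Jordan block J_k(λ), e^{tJ_k(λ)} = e^{λt} · (I + tN + t^2 N^2/2! + ... + t^{k-1} N^{k-1}/(k-1)!) where N is the nilpotent superdiagonal part.

Assembling the blocks and conjugating back gives the entries of e^{tA} as shown above.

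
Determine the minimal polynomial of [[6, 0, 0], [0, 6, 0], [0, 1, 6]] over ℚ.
The characteristic polynomial factors as (x - 6)^3. The minimal polynomial is ∏(x - λ)^{k_λ} where k_λ is the size of the largest Jordan block at λ.

For λ = 6: rank(A - 6I) = 1, and the largest Jordan block has size 2 (the smallest k with rank((A - 6I)^k) = rank((A - 6I)^(k+1))).

So m_A(x) = (x - 6)^2.

m_A(x) = (x - 6)^2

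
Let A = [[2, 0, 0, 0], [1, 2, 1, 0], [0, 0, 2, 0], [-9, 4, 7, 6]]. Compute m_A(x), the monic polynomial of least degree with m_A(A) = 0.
The characteristic polynomial factors as (x - 6)(x - 2)^3. The minimal polynomial is ∏(x - λ)^{k_λ} where k_λ is the size of the largest Jordan block at λ.

For λ = 2: rank(A - 2I) = 2, and the largest Jordan block has size 2 (the smallest k with rank((A - 2I)^k) = rank((A - 2I)^(k+1))).
For λ = 6: rank(A - 6I) = 3, and the largest Jordan block has size 1 (the smallest k with rank((A - 6I)^k) = rank((A - 6I)^(k+1))).

So m_A(x) = (x - 6)(x - 2)^2.

m_A(x) = (x - 6)(x - 2)^2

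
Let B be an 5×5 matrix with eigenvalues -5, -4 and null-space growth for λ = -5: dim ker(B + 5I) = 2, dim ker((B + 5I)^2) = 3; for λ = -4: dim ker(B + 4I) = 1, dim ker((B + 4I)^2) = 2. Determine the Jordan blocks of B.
λ = -5: successive nullity increments [2, 1] count blocks of size ≥ k; block sizes are [2, 1].
λ = -4: successive nullity increments [1, 1] count blocks of size ≥ k; block sizes are [2].

Jordan blocks: (-5, 2), (-5, 1), (-4, 2)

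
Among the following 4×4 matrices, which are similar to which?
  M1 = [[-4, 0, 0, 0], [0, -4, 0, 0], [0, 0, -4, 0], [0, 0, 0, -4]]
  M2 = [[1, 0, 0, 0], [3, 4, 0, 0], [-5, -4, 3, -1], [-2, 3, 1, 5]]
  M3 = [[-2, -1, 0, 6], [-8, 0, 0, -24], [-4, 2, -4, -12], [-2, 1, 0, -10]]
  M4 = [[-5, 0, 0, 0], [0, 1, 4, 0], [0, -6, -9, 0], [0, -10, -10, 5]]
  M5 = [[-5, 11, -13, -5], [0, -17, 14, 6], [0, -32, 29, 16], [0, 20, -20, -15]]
5 classes: {M1}, {M2}, {M3}, {M4}, {M5}

Characteristic polynomials: χ_{M1} = (x + 4)^4, χ_{M2} = (x - 4)^3(x - 1), χ_{M3} = (x + 4)^4, χ_{M4} = (x - 5)(x + 3)(x + 5)^2, χ_{M5} = (x - 5)(x + 3)(x + 5)^2.

{M1}: invariant factors x + 4, x + 4, x + 4, x + 4.

{M2}: invariant factors (x - 4)^3(x - 1).

{M3}: invariant factors x + 4, x + 4, (x + 4)^2.

{M4}: invariant factors x + 5, (x - 5)(x + 3)(x + 5).

{M5}: invariant factors (x - 5)(x + 3)(x + 5)^2.

Matrices are similar if and only if their invariant-factor lists agree; the partition into similarity classes is {M1}, {M2}, {M3}, {M4}, {M5}.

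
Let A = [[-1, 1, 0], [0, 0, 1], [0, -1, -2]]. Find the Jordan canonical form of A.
J = [[-1, 1, 0], [0, -1, 1], [0, 0, -1]]

The characteristic polynomial is det(xI - A) = (x + 1)^3, so the eigenvalues are -1 (algebraic multiplicity 3).

For λ = -1: rank(A + I) = 2, rank((A + I)^2) = 1, rank((A + I)^3) = 0. The eigenspace has dimension 3 - 2 = 1, so there is 1 Jordan block; the rank sequence gives block sizes [3].

Assembling the blocks gives the Jordan form J above.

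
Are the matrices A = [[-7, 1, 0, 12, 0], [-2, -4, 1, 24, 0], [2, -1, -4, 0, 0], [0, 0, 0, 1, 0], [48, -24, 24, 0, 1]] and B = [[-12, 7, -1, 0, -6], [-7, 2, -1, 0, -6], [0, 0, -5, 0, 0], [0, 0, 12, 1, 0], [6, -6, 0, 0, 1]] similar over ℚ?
No.

Both have characteristic polynomial (x - 1)^2(x + 5)^3, but the minimal polynomial of A is (x - 1)(x + 5)^3 while the minimal polynomial of B is (x - 1)(x + 5)^2. The minimal polynomial is a similarity invariant, so A and B are not similar.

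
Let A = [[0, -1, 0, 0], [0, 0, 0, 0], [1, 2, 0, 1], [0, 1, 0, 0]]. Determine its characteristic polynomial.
χ_A(x) = x^4

xI - A = [[x, 1, 0, 0], [0, x, 0, 0], [-1, -2, x, -1], [0, -1, 0, x]].

Expanding det(xI - A) along the first row:
det(xI - A) = + (x)·det([[x, 0, 0], [-2, x, -1], [-1, 0, x]]) - (1)·det([[0, 0, 0], [-1, x, -1], [0, 0, x]]) + (0)·det([[0, x, 0], [-1, -2, -1], [0, -1, x]]) - (0)·det([[0, x, 0], [-1, -2, x], [0, -1, 0]]).

Evaluating gives χ_A(x) = x^4.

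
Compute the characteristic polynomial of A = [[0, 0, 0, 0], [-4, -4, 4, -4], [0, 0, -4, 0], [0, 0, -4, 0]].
xI - A = [[x, 0, 0, 0], [4, x + 4, -4, 4], [0, 0, x + 4, 0], [0, 0, 4, x]].

Expanding det(xI - A) along the first row:
det(xI - A) = + (x)·det([[x + 4, -4, 4], [0, x + 4, 0], [0, 4, x]]) - (0)·det([[4, -4, 4], [0, x + 4, 0], [0, 4, x]]) + (0)·det([[4, x + 4, 4], [0, 0, 0], [0, 0, x]]) - (0)·det([[4, x + 4, -4], [0, 0, x + 4], [0, 0, 4]]).

Evaluating gives χ_A(x) = x^4 + 8x^3 + 16x^2 = x^2(x + 4)^2.

χ_A(x) = x^2(x + 4)^2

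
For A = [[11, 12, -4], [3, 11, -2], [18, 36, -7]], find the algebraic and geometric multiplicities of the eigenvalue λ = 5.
The characteristic polynomial is (x - 5)^3, so the factor x - 5 appears with exponent 3: the algebraic multiplicity is 3.

rank(A - 5I) = 1, so the eigenspace has dimension 3 - 1 = 2: the geometric multiplicity is 2.

Since 2 < 3, A is not diagonalizable.

algebraic multiplicity 3, geometric multiplicity 2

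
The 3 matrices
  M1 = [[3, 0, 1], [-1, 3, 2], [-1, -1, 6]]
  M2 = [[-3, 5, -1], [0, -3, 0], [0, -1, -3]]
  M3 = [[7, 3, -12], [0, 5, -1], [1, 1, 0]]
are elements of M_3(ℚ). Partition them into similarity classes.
2 classes: {M1, M3}, {M2}

Characteristic polynomials: χ_{M1} = (x - 4)^3, χ_{M2} = (x + 3)^3, χ_{M3} = (x - 4)^3.

{M1, M3}: invariant factors (x - 4)^3.

{M2}: invariant factors (x + 3)^3.

Matrices are similar if and only if their invariant-factor lists agree; the partition into similarity classes is {M1, M3}, {M2}.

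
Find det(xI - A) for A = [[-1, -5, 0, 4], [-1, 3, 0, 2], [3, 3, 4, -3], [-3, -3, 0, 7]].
χ_A(x) = (x - 4)^3(x - 1)

xI - A = [[x + 1, 5, 0, -4], [1, x - 3, 0, -2], [-3, -3, x - 4, 3], [3, 3, 0, x - 7]].

Expanding det(xI - A) along the first row:
det(xI - A) = + (x + 1)·det([[x - 3, 0, -2], [-3, x - 4, 3], [3, 0, x - 7]]) - (5)·det([[1, 0, -2], [-3, x - 4, 3], [3, 0, x - 7]]) + (0)·det([[1, x - 3, -2], [-3, -3, 3], [3, 3, x - 7]]) - (-4)·det([[1, x - 3, 0], [-3, -3, x - 4], [3, 3, 0]]).

Evaluating gives χ_A(x) = x^4 - 13x^3 + 60x^2 - 112x + 64 = (x - 4)^3(x - 1).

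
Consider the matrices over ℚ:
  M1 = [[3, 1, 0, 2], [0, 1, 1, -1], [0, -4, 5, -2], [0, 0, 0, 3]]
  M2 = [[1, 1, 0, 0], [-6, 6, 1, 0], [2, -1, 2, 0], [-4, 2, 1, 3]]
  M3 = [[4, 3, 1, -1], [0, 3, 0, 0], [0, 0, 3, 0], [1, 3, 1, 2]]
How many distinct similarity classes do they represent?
2 classes: {M1, M2}, {M3}

Characteristic polynomials: χ_{M1} = (x - 3)^4, χ_{M2} = (x - 3)^4, χ_{M3} = (x - 3)^4.

{M1, M2}: invariant factors x - 3, (x - 3)^3.

{M3}: invariant factors x - 3, x - 3, (x - 3)^2.

Matrices are similar if and only if their invariant-factor lists agree; the partition into similarity classes is {M1, M2}, {M3}.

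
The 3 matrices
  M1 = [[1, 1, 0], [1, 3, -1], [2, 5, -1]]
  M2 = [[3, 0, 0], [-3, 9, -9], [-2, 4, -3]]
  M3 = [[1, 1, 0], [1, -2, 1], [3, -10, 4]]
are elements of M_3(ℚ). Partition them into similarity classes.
Characteristic polynomials: χ_{M1} = (x - 1)^3, χ_{M2} = (x - 3)^3, χ_{M3} = (x - 1)^3.

{M1, M3}: invariant factors (x - 1)^3.

{M2}: invariant factors x - 3, (x - 3)^2.

Matrices are similar if and only if their invariant-factor lists agree; the partition into similarity classes is {M1, M3}, {M2}.

2 classes: {M1, M3}, {M2}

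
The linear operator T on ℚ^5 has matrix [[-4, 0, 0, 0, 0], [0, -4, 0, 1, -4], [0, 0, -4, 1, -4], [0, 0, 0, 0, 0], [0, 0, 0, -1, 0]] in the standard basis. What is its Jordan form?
J = [[-4, 0, 0, 0, 0], [0, -4, 0, 0, 0], [0, 0, -4, 0, 0], [0, 0, 0, 0, 1], [0, 0, 0, 0, 0]]

The characteristic polynomial is det(xI - A) = x^2(x + 4)^3, so the eigenvalues are -4 (algebraic multiplicity 3), 0 (algebraic multiplicity 2).

For λ = -4: rank(A + 4I) = 2. The eigenspace has dimension 5 - 2 = 3, so there are 3 Jordan blocks; the rank sequence gives block sizes [1, 1, 1].

For λ = 0: rank(A) = 4, rank(A^2) = 3. The eigenspace has dimension 5 - 4 = 1, so there is 1 Jordan block; the rank sequence gives block sizes [2].

Assembling the blocks gives the Jordan form J above.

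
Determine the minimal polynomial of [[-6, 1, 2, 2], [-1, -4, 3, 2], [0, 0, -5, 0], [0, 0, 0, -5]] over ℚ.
m_A(x) = (x + 5)^3

The characteristic polynomial factors as (x + 5)^4. The minimal polynomial is ∏(x - λ)^{k_λ} where k_λ is the size of the largest Jordan block at λ.

For λ = -5: rank(A + 5I) = 2, and the largest Jordan block has size 3 (the smallest k with rank((A + 5I)^k) = rank((A + 5I)^(k+1))).

So m_A(x) = (x + 5)^3.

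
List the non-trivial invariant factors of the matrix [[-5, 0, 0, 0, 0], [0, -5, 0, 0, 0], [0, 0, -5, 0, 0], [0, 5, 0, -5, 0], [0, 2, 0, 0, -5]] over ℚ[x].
The Jordan structure of A has elementary divisors (x + 5)^2, (x + 5), (x + 5), (x + 5). Arranging the block sizes at each eigenvalue in decreasing order and taking row products gives the invariant factors.

Invariant factors (smallest first, each dividing the next): x + 5, x + 5, x + 5, (x + 5)^2.

Check: the last factor (x + 5)^2 is the minimal polynomial, and the product (x + 5)^5 is the characteristic polynomial.

x + 5, x + 5, x + 5, (x + 5)^2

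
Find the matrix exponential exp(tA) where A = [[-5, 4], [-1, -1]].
A has Jordan form J = [[-3, 1], [0, -3]] with A = PJP^{-1}, so e^{tA} = P e^{tJ} P^{-1}.

For a Jordan block J_k(λ), e^{tJ_k(λ)} = e^{λt} · (I + tN + t^2 N^2/2! + ... + t^{k-1} N^{k-1}/(k-1)!) where N is the nilpotent superdiagonal part.

Assembling the blocks and conjugating back gives the entries of e^{tA} as shown above.

e^{tA} = [[(1 - 2*t)*e^{-3*t}, 4*t*e^{-3*t}], [-t*e^{-3*t}, (2*t + 1)*e^{-3*t}]]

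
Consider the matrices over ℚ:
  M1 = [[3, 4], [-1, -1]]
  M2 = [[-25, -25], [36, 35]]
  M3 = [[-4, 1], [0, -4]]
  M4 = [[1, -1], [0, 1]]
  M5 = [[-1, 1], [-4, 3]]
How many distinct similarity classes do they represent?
3 classes: {M1, M4, M5}, {M2}, {M3}

Characteristic polynomials: χ_{M1} = (x - 1)^2, χ_{M2} = (x - 5)^2, χ_{M3} = (x + 4)^2, χ_{M4} = (x - 1)^2, χ_{M5} = (x - 1)^2.

{M1, M4, M5}: invariant factors (x - 1)^2.

{M2}: invariant factors (x - 5)^2.

{M3}: invariant factors (x + 4)^2.

Matrices are similar if and only if their invariant-factor lists agree; the partition into similarity classes is {M1, M4, M5}, {M2}, {M3}.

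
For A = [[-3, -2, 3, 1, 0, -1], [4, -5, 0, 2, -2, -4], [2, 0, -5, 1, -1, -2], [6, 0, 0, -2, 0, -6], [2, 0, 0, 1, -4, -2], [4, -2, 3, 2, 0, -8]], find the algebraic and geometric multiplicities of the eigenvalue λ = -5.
The characteristic polynomial is (x + 4)^3(x + 5)^3, so the factor x + 5 appears with exponent 3: the algebraic multiplicity is 3.

rank(A + 5I) = 3, so the eigenspace has dimension 6 - 3 = 3: the geometric multiplicity is 3.

algebraic multiplicity 3, geometric multiplicity 3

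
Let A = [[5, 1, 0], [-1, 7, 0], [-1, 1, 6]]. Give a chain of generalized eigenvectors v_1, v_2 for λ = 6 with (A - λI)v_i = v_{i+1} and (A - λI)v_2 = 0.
v_1 = [[0, 1, 1]]^T, v_2 = [[1, 1, 1]]^T

We seek v_1 ∈ ker((A - 6I)^2) \ ker(A - 6I), then set v_{i+1} = (A - 6I) v_i.

One such chain is v_1 = [[0, 1, 1]]^T, v_2 = [[1, 1, 1]]^T. Check: (A - 6I) v_2 = [[0, 0, 0]]^T = 0.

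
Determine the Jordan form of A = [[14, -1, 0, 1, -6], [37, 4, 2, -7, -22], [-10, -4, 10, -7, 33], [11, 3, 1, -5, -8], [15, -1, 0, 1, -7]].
The characteristic polynomial is det(xI - A) = (x - 6)^3(x + 1)^2, so the eigenvalues are -1 (algebraic multiplicity 2), 6 (algebraic multiplicity 3).

For λ = -1: rank(A + I) = 3. The eigenspace has dimension 5 - 3 = 2, so there are 2 Jordan blocks; the rank sequence gives block sizes [1, 1].

For λ = 6: rank(A - 6I) = 4, rank((A - 6I)^2) = 3, rank((A - 6I)^3) = 2. The eigenspace has dimension 5 - 4 = 1, so there is 1 Jordan block; the rank sequence gives block sizes [3].

Assembling the blocks gives the Jordan form J above.

J = [[-1, 0, 0, 0, 0], [0, -1, 0, 0, 0], [0, 0, 6, 1, 0], [0, 0, 0, 6, 1], [0, 0, 0, 0, 6]]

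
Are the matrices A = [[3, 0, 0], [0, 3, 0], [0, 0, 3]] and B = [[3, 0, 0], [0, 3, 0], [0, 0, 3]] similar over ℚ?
Yes.

Two matrices over a field are similar if and only if they have the same invariant factors.

Both A and B have characteristic polynomial (x - 3)^3 and minimal polynomial x - 3. Computing further, both have invariant factors x - 3, x - 3, x - 3. Hence A and B are similar.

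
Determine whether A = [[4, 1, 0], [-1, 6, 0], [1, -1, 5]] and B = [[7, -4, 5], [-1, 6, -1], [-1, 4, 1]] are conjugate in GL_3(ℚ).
No.

trace(A) = 15 but trace(B) = 14. The trace is a similarity invariant, so A and B are not similar.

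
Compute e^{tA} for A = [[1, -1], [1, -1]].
A has Jordan form J = [[0, 1], [0, 0]] with A = PJP^{-1}, so e^{tA} = P e^{tJ} P^{-1}.

For a Jordan block J_k(λ), e^{tJ_k(λ)} = e^{λt} · (I + tN + t^2 N^2/2! + ... + t^{k-1} N^{k-1}/(k-1)!) where N is the nilpotent superdiagonal part.

Assembling the blocks and conjugating back gives the entries of e^{tA} as shown above.

e^{tA} = [[t + 1, -t], [t, 1 - t]]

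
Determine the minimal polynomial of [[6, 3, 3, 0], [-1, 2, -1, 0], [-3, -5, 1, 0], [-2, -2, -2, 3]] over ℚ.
m_A(x) = (x - 3)^3

The characteristic polynomial factors as (x - 3)^4. The minimal polynomial is ∏(x - λ)^{k_λ} where k_λ is the size of the largest Jordan block at λ.

For λ = 3: rank(A - 3I) = 2, and the largest Jordan block has size 3 (the smallest k with rank((A - 3I)^k) = rank((A - 3I)^(k+1))).

So m_A(x) = (x - 3)^3.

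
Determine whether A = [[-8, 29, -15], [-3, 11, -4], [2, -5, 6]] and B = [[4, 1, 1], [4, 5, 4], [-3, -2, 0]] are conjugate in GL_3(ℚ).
Yes.

Two matrices over a field are similar if and only if they have the same invariant factors.

Both A and B have characteristic polynomial (x - 3)^3 and minimal polynomial (x - 3)^3. Computing further, both have invariant factors (x - 3)^3. Hence A and B are similar.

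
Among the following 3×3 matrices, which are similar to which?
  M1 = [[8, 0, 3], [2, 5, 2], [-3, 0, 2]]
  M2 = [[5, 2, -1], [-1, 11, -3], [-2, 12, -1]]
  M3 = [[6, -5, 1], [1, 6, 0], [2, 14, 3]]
Characteristic polynomials: χ_{M1} = (x - 5)^3, χ_{M2} = (x - 5)^3, χ_{M3} = (x - 5)^3.

{M1}: invariant factors x - 5, (x - 5)^2.

{M2, M3}: invariant factors (x - 5)^3.

Matrices are similar if and only if their invariant-factor lists agree; the partition into similarity classes is {M1}, {M2, M3}.

2 classes: {M1}, {M2, M3}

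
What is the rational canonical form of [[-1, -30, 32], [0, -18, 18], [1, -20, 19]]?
The invariant factors of A (the non-unit diagonal entries of the Smith normal form of xI - A over ℚ[x]) are (x + 3)(x^2 - 3x - 6), each dividing the next. The characteristic polynomial is their product, (x + 3)(x^2 - 3x - 6).

The rational canonical form is the block-diagonal matrix of companion matrices C(f_i):
R = [[0, 0, 18], [1, 0, 15], [0, 1, 0]].

Note the characteristic polynomial does not split into linear factors over ℚ, so A has no Jordan form over ℚ; the rational canonical form exists over any field.

R = [[0, 0, 18], [1, 0, 15], [0, 1, 0]]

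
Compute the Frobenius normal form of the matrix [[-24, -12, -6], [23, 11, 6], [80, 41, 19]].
R = [[0, 0, -6], [1, 0, 1], [0, 1, 6]]

The invariant factors of A (the non-unit diagonal entries of the Smith normal form of xI - A over ℚ[x]) are (x - 6)(x - 1)(x + 1), each dividing the next. The characteristic polynomial is their product, (x - 6)(x - 1)(x + 1).

The rational canonical form is the block-diagonal matrix of companion matrices C(f_i):
R = [[0, 0, -6], [1, 0, 1], [0, 1, 6]].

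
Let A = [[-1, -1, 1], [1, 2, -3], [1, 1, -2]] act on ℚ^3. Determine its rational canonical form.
R = [[0, 0, 1], [1, 0, 1], [0, 1, -1]]

The invariant factors of A (the non-unit diagonal entries of the Smith normal form of xI - A over ℚ[x]) are (x - 1)(x + 1)^2, each dividing the next. The characteristic polynomial is their product, (x - 1)(x + 1)^2.

The rational canonical form is the block-diagonal matrix of companion matrices C(f_i):
R = [[0, 0, 1], [1, 0, 1], [0, 1, -1]].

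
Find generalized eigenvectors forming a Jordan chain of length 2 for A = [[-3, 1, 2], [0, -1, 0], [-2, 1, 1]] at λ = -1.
v_1 = [[-3, 1, -3]]^T, v_2 = [[1, 0, 1]]^T

We seek v_1 ∈ ker((A + I)^2) \ ker(A + I), then set v_{i+1} = (A + I) v_i.

One such chain is v_1 = [[-3, 1, -3]]^T, v_2 = [[1, 0, 1]]^T. Check: (A + I) v_2 = [[0, 0, 0]]^T = 0.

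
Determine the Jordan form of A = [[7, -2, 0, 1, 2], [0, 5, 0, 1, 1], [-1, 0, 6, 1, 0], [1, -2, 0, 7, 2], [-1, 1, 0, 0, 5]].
J = [[6, 1, 0, 0, 0], [0, 6, 0, 0, 0], [0, 0, 6, 1, 0], [0, 0, 0, 6, 0], [0, 0, 0, 0, 6]]

The characteristic polynomial is det(xI - A) = (x - 6)^5, so the eigenvalues are 6 (algebraic multiplicity 5).

For λ = 6: rank(A - 6I) = 2, rank((A - 6I)^2) = 0. The eigenspace has dimension 5 - 2 = 3, so there are 3 Jordan blocks; the rank sequence gives block sizes [2, 2, 1].

Assembling the blocks gives the Jordan form J above.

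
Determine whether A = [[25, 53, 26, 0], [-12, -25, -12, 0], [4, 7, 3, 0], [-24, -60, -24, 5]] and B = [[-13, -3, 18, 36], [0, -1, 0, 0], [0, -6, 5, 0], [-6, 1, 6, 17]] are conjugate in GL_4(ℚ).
Two matrices over a field are similar if and only if they have the same invariant factors.

Both A and B have characteristic polynomial (x - 5)^2(x + 1)^2 and minimal polynomial (x - 5)(x + 1)^2. Computing further, both have invariant factors x - 5, (x - 5)(x + 1)^2. Hence A and B are similar.

Yes.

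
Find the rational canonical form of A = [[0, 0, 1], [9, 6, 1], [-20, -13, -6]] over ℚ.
R = [[0, 0, 3], [1, 0, 3], [0, 1, 0]]

The invariant factors of A (the non-unit diagonal entries of the Smith normal form of xI - A over ℚ[x]) are x^3 - 3x - 3, each dividing the next. The characteristic polynomial is their product, x^3 - 3x - 3.

The rational canonical form is the block-diagonal matrix of companion matrices C(f_i):
R = [[0, 0, 3], [1, 0, 3], [0, 1, 0]].

Note the characteristic polynomial does not split into linear factors over ℚ, so A has no Jordan form over ℚ; the rational canonical form exists over any field.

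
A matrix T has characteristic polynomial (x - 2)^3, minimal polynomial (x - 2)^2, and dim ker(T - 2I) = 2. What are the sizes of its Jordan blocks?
Jordan blocks: (2, 2), (2, 1)

λ = 2: algebraic multiplicity 3 (exponent in χ_T), largest block size 2 (exponent in m_T), 2 blocks (geometric multiplicity). These force block sizes [2, 1].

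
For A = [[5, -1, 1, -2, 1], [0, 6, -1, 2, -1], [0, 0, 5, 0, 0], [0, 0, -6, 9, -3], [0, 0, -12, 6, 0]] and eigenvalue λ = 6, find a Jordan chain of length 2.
v_1 = [[-2, 2, 0, -1, -1]]^T, v_2 = [[1, -1, 0, 0, 0]]^T

We seek v_1 ∈ ker((A - 6I)^2) \ ker(A - 6I), then set v_{i+1} = (A - 6I) v_i.

One such chain is v_1 = [[-2, 2, 0, -1, -1]]^T, v_2 = [[1, -1, 0, 0, 0]]^T. Check: (A - 6I) v_2 = [[0, 0, 0, 0, 0]]^T = 0.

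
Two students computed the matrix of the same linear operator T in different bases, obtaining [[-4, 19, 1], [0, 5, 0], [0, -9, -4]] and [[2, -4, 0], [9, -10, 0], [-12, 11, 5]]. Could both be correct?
Two matrices over a field are similar if and only if they have the same invariant factors.

Both A and B have characteristic polynomial (x - 5)(x + 4)^2 and minimal polynomial (x - 5)(x + 4)^2. Computing further, both have invariant factors (x - 5)(x + 4)^2. Hence A and B are similar.

Yes.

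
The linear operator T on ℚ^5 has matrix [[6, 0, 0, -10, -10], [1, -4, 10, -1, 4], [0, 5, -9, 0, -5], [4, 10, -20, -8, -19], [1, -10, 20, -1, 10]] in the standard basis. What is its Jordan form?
The characteristic polynomial is det(xI - A) = (x - 1)^3(x + 4)^2, so the eigenvalues are -4 (algebraic multiplicity 2), 1 (algebraic multiplicity 3).

For λ = -4: rank(A + 4I) = 3. The eigenspace has dimension 5 - 3 = 2, so there are 2 Jordan blocks; the rank sequence gives block sizes [1, 1].

For λ = 1: rank(A - I) = 3, rank((A - I)^2) = 2. The eigenspace has dimension 5 - 3 = 2, so there are 2 Jordan blocks; the rank sequence gives block sizes [2, 1].

Assembling the blocks gives the Jordan form J above.

J = [[-4, 0, 0, 0, 0], [0, -4, 0, 0, 0], [0, 0, 1, 1, 0], [0, 0, 0, 1, 0], [0, 0, 0, 0, 1]]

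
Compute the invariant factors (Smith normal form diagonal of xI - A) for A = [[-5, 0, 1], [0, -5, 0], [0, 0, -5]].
The Jordan structure of A has elementary divisors (x + 5)^2, (x + 5). Arranging the block sizes at each eigenvalue in decreasing order and taking row products gives the invariant factors.

Invariant factors (smallest first, each dividing the next): x + 5, (x + 5)^2.

Check: the last factor (x + 5)^2 is the minimal polynomial, and the product (x + 5)^3 is the characteristic polynomial.

x + 5, (x + 5)^2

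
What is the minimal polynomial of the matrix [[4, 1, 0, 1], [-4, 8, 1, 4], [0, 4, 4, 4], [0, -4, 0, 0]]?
m_A(x) = (x - 4)^3

The characteristic polynomial factors as (x - 4)^4. The minimal polynomial is ∏(x - λ)^{k_λ} where k_λ is the size of the largest Jordan block at λ.

For λ = 4: rank(A - 4I) = 2, and the largest Jordan block has size 3 (the smallest k with rank((A - 4I)^k) = rank((A - 4I)^(k+1))).

So m_A(x) = (x - 4)^3.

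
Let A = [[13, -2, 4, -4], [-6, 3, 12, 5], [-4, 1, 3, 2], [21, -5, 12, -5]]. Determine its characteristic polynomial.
χ_A(x) = (x - 5)^2(x - 2)^2

xI - A = [[x - 13, 2, -4, 4], [6, x - 3, -12, -5], [4, -1, x - 3, -2], [-21, 5, -12, x + 5]].

Expanding det(xI - A) along the first row:
det(xI - A) = + (x - 13)·det([[x - 3, -12, -5], [-1, x - 3, -2], [5, -12, x + 5]]) - (2)·det([[6, -12, -5], [4, x - 3, -2], [-21, -12, x + 5]]) + (-4)·det([[6, x - 3, -5], [4, -1, -2], [-21, 5, x + 5]]) - (4)·det([[6, x - 3, -12], [4, -1, x - 3], [-21, 5, -12]]).

Evaluating gives χ_A(x) = x^4 - 14x^3 + 69x^2 - 140x + 100 = (x - 5)^2(x - 2)^2.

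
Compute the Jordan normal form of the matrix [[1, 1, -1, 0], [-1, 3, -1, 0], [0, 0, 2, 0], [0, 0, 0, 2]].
J = [[2, 1, 0, 0], [0, 2, 0, 0], [0, 0, 2, 0], [0, 0, 0, 2]]

The characteristic polynomial is det(xI - A) = (x - 2)^4, so the eigenvalues are 2 (algebraic multiplicity 4).

For λ = 2: rank(A - 2I) = 1, rank((A - 2I)^2) = 0. The eigenspace has dimension 4 - 1 = 3, so there are 3 Jordan blocks; the rank sequence gives block sizes [2, 1, 1].

Assembling the blocks gives the Jordan form J above.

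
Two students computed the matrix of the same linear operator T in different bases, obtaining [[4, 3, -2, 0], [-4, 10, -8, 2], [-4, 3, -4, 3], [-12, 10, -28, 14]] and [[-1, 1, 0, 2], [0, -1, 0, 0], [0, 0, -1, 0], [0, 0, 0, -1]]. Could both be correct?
No.

trace(A) = 24 but trace(B) = -4. The trace is a similarity invariant, so A and B are not similar.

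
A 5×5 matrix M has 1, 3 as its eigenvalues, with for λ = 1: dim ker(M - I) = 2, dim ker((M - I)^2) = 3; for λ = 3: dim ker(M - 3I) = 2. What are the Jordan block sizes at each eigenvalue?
Jordan blocks: (1, 2), (1, 1), (3, 1), (3, 1)

λ = 1: successive nullity increments [2, 1] count blocks of size ≥ k; block sizes are [2, 1].
λ = 3: successive nullity increments [2] count blocks of size ≥ k; block sizes are [1, 1].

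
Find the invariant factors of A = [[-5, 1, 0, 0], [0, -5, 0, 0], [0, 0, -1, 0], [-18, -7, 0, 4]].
The Jordan structure of A has elementary divisors (x + 5)^2, (x + 1), (x - 4). Arranging the block sizes at each eigenvalue in decreasing order and taking row products gives the invariant factors.

Invariant factors (smallest first, each dividing the next): (x - 4)(x + 1)(x + 5)^2.

Check: the last factor (x - 4)(x + 1)(x + 5)^2 is the minimal polynomial, and the product (x - 4)(x + 1)(x + 5)^2 is the characteristic polynomial.

(x - 4)(x + 1)(x + 5)^2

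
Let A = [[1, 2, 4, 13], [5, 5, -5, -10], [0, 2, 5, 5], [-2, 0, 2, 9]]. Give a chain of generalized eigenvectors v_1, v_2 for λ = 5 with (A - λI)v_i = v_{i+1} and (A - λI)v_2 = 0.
We seek v_1 ∈ ker((A - 5I)^2) \ ker(A - 5I), then set v_{i+1} = (A - 5I) v_i.

One such chain is v_1 = [[1, 0, 0, 0]]^T, v_2 = [[-4, 5, 0, -2]]^T. Check: (A - 5I) v_2 = [[0, 0, 0, 0]]^T = 0.

v_1 = [[1, 0, 0, 0]]^T, v_2 = [[-4, 5, 0, -2]]^T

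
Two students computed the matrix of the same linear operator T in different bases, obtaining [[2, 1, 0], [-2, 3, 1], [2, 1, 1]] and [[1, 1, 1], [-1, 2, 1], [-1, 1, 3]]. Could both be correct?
Two matrices over a field are similar if and only if they have the same invariant factors.

Both A and B have characteristic polynomial (x - 2)^3 and minimal polynomial (x - 2)^3. Computing further, both have invariant factors (x - 2)^3. Hence A and B are similar.

Yes.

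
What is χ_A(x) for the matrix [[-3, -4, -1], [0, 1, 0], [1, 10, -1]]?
χ_A(x) = (x - 1)(x + 2)^2

xI - A = [[x + 3, 4, 1], [0, x - 1, 0], [-1, -10, x + 1]].

Expanding det(xI - A) along the first row:
det(xI - A) = + (x + 3)·det([[x - 1, 0], [-10, x + 1]]) - (4)·det([[0, 0], [-1, x + 1]]) + (1)·det([[0, x - 1], [-1, -10]]).

Evaluating gives χ_A(x) = x^3 + 3x^2 - 4 = (x - 1)(x + 2)^2.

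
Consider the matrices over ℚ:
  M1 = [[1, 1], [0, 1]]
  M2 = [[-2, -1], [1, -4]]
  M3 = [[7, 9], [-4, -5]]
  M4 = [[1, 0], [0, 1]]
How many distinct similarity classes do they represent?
Characteristic polynomials: χ_{M1} = (x - 1)^2, χ_{M2} = (x + 3)^2, χ_{M3} = (x - 1)^2, χ_{M4} = (x - 1)^2.

{M1, M3}: invariant factors (x - 1)^2.

{M2}: invariant factors (x + 3)^2.

{M4}: invariant factors x - 1, x - 1.

Matrices are similar if and only if their invariant-factor lists agree; the partition into similarity classes is {M1, M3}, {M2}, {M4}.

3 classes: {M1, M3}, {M2}, {M4}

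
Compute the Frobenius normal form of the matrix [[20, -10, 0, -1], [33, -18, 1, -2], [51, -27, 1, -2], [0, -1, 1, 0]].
R = [[0, 0, 0, -9], [1, 0, 0, 0], [0, 1, 0, 1], [0, 0, 1, 3]]

The invariant factors of A (the non-unit diagonal entries of the Smith normal form of xI - A over ℚ[x]) are (x - 3)(x^3 - x - 3), each dividing the next. The characteristic polynomial is their product, (x - 3)(x^3 - x - 3).

The rational canonical form is the block-diagonal matrix of companion matrices C(f_i):
R = [[0, 0, 0, -9], [1, 0, 0, 0], [0, 1, 0, 1], [0, 0, 1, 3]].

Note the characteristic polynomial does not split into linear factors over ℚ, so A has no Jordan form over ℚ; the rational canonical form exists over any field.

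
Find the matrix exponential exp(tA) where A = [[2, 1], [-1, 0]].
A has Jordan form J = [[1, 1], [0, 1]] with A = PJP^{-1}, so e^{tA} = P e^{tJ} P^{-1}.

For a Jordan block J_k(λ), e^{tJ_k(λ)} = e^{λt} · (I + tN + t^2 N^2/2! + ... + t^{k-1} N^{k-1}/(k-1)!) where N is the nilpotent superdiagonal part.

Assembling the blocks and conjugating back gives the entries of e^{tA} as shown above.

e^{tA} = [[(t + 1)*e^{t}, t*e^{t}], [-t*e^{t}, (1 - t)*e^{t}]]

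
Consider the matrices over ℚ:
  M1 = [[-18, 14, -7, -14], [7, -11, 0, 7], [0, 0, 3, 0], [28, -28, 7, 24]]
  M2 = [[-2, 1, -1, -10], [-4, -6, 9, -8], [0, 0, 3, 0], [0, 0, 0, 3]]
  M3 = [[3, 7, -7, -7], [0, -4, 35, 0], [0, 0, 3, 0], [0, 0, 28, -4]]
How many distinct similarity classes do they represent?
2 classes: {M1, M3}, {M2}

Characteristic polynomials: χ_{M1} = (x - 3)^2(x + 4)^2, χ_{M2} = (x - 3)^2(x + 4)^2, χ_{M3} = (x - 3)^2(x + 4)^2.

{M1, M3}: invariant factors (x - 3)(x + 4), (x - 3)(x + 4).

{M2}: invariant factors x - 3, (x - 3)(x + 4)^2.

Matrices are similar if and only if their invariant-factor lists agree; the partition into similarity classes is {M1, M3}, {M2}.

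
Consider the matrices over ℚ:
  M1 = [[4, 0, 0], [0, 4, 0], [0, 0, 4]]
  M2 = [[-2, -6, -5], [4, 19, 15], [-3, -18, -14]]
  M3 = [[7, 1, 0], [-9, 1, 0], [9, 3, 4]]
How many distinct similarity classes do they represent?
Characteristic polynomials: χ_{M1} = (x - 4)^3, χ_{M2} = (x - 1)^3, χ_{M3} = (x - 4)^3.

{M1}: invariant factors x - 4, x - 4, x - 4.

{M2}: invariant factors (x - 1)^3.

{M3}: invariant factors x - 4, (x - 4)^2.

Matrices are similar if and only if their invariant-factor lists agree; the partition into similarity classes is {M1}, {M2}, {M3}.

3 classes: {M1}, {M2}, {M3}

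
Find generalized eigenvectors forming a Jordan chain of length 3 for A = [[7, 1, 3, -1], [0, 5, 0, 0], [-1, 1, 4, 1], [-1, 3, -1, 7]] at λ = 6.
v_1 = [[-1, 0, 0, 0]]^T, v_2 = [[-1, 0, 1, 1]]^T, v_3 = [[1, 0, 0, 1]]^T

We seek v_1 ∈ ker((A - 6I)^3) \ ker((A - 6I)^2), then set v_{i+1} = (A - 6I) v_i.

One such chain is v_1 = [[-1, 0, 0, 0]]^T, v_2 = [[-1, 0, 1, 1]]^T, v_3 = [[1, 0, 0, 1]]^T. Check: (A - 6I) v_3 = [[0, 0, 0, 0]]^T = 0.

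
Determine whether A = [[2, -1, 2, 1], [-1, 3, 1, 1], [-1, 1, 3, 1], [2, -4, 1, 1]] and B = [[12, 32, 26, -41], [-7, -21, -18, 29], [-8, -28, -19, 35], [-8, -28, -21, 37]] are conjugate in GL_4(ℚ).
Two matrices over a field are similar if and only if they have the same invariant factors.

Both A and B have characteristic polynomial (x - 3)(x - 2)^3 and minimal polynomial (x - 3)(x - 2)^3. Computing further, both have invariant factors (x - 3)(x - 2)^3. Hence A and B are similar.

Yes.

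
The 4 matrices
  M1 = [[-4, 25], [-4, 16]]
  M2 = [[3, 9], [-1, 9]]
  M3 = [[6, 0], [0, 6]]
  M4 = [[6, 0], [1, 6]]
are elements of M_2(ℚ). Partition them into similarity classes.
2 classes: {M1, M2, M4}, {M3}

Characteristic polynomials: χ_{M1} = (x - 6)^2, χ_{M2} = (x - 6)^2, χ_{M3} = (x - 6)^2, χ_{M4} = (x - 6)^2.

{M1, M2, M4}: invariant factors (x - 6)^2.

{M3}: invariant factors x - 6, x - 6.

Matrices are similar if and only if their invariant-factor lists agree; the partition into similarity classes is {M1, M2, M4}, {M3}.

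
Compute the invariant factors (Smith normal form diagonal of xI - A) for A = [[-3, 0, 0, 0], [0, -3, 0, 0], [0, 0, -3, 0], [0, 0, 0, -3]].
x + 3, x + 3, x + 3, x + 3

The Jordan structure of A has elementary divisors (x + 3), (x + 3), (x + 3), (x + 3). Arranging the block sizes at each eigenvalue in decreasing order and taking row products gives the invariant factors.

Invariant factors (smallest first, each dividing the next): x + 3, x + 3, x + 3, x + 3.

Check: the last factor x + 3 is the minimal polynomial, and the product (x + 3)^4 is the characteristic polynomial.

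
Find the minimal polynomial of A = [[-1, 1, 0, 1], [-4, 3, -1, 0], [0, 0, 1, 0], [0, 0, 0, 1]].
The characteristic polynomial factors as (x - 1)^4. The minimal polynomial is ∏(x - λ)^{k_λ} where k_λ is the size of the largest Jordan block at λ.

For λ = 1: rank(A - I) = 2, and the largest Jordan block has size 3 (the smallest k with rank((A - I)^k) = rank((A - I)^(k+1))).

So m_A(x) = (x - 1)^3.

m_A(x) = (x - 1)^3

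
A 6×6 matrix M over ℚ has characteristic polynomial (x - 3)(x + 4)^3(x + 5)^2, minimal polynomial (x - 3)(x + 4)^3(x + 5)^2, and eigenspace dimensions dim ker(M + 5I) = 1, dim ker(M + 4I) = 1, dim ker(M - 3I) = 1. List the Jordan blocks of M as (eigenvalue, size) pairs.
Jordan blocks: (-5, 2), (-4, 3), (3, 1)

λ = -5: algebraic multiplicity 2 (exponent in χ_M), largest block size 2 (exponent in m_M), 1 block (geometric multiplicity). This forces block sizes [2].
λ = -4: algebraic multiplicity 3 (exponent in χ_M), largest block size 3 (exponent in m_M), 1 block (geometric multiplicity). This forces block sizes [3].
λ = 3: algebraic multiplicity 1 (exponent in χ_M), largest block size 1 (exponent in m_M), 1 block (geometric multiplicity). This forces block sizes [1].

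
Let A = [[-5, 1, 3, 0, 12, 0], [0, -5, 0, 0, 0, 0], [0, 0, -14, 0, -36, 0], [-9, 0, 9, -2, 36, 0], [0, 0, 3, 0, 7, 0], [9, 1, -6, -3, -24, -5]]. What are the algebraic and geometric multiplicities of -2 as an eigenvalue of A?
The characteristic polynomial is (x + 2)^2(x + 5)^4, so the factor x + 2 appears with exponent 2: the algebraic multiplicity is 2.

rank(A + 2I) = 4, so the eigenspace has dimension 6 - 4 = 2: the geometric multiplicity is 2.

algebraic multiplicity 2, geometric multiplicity 2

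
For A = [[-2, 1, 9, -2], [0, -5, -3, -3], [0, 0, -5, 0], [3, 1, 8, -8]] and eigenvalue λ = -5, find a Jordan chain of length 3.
v_1 = [[0, 1, 0, 0]]^T, v_2 = [[1, 0, 0, 1]]^T, v_3 = [[1, -3, 0, 0]]^T

We seek v_1 ∈ ker((A + 5I)^3) \ ker((A + 5I)^2), then set v_{i+1} = (A + 5I) v_i.

One such chain is v_1 = [[0, 1, 0, 0]]^T, v_2 = [[1, 0, 0, 1]]^T, v_3 = [[1, -3, 0, 0]]^T. Check: (A + 5I) v_3 = [[0, 0, 0, 0]]^T = 0.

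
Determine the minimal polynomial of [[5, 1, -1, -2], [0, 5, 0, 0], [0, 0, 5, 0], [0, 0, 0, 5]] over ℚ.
The characteristic polynomial factors as (x - 5)^4. The minimal polynomial is ∏(x - λ)^{k_λ} where k_λ is the size of the largest Jordan block at λ.

For λ = 5: rank(A - 5I) = 1, and the largest Jordan block has size 2 (the smallest k with rank((A - 5I)^k) = rank((A - 5I)^(k+1))).

So m_A(x) = (x - 5)^2.

m_A(x) = (x - 5)^2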